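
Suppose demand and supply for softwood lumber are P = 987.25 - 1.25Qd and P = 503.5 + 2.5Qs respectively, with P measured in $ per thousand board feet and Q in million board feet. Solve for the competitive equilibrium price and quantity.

P* = 826, Q* = 129

Solving each curve for Q: Qd = 789.8 - 0.8P and Qs = -201.4 + 0.4P.
The market clears where 789.8 - 0.8P = -201.4 + 0.4P. Rearranging, 1.2P = 991.2, hence P* = 826.
Then Q* = 789.8 - 0.8(826) = 129.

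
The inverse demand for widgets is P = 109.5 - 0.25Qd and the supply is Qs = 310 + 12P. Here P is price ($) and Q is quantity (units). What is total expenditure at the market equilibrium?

Total expenditure = 3248

Inverting to quantity form: Qd = 438 - 4P.
At equilibrium Qd = Qs, so 438 - 4P = 310 + 12P; collecting terms, 128 = 16P and P* = 8.
Substitute back: Q* = 438 - 4(8) = 406.
Total expenditure = P* × Q* = 8 × 406 = 3248.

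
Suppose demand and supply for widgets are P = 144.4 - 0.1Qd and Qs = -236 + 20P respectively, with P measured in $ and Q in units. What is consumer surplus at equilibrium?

In direct form, Qd = 1444 - 10P.
The market clears where 1444 - 10P = -236 + 20P. Rearranging, 30P = 1680, hence P* = 56.
Then Q* = 1444 - 10(56) = 884.
Demand choke price (Qd = 0): P = 1444/10 = 144.4. Consumer surplus = ½ × (144.4 - 56) × 884 = 39072.8.

Consumer surplus = 39072.8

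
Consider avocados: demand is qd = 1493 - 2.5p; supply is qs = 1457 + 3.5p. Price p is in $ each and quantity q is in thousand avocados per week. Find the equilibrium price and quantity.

The market clears where 1493 - 2.5p = 1457 + 3.5p. Rearranging, 6p = 36, hence p* = 6.
From the demand curve, q* = 1493 - 2.5(6) = 1478.

p* = 6, q* = 1478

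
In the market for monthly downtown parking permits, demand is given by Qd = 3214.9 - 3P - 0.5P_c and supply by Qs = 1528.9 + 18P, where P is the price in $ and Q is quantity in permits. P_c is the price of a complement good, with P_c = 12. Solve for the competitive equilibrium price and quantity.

P* = 80, Q* = 2968.9

With P_c = 12, demand is Qd = 3208.9 - 3P.
Set Qd = Qs: 3208.9 - 3P = 1528.9 + 18P, so 1680 = 21P and P* = 80.
Plugging P* into demand: Q* = 3208.9 - 3(80) = 2968.9.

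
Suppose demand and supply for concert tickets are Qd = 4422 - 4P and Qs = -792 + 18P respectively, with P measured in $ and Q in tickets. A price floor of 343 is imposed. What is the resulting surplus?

Surplus = 2332

Evaluating both curves at the floor price 343 gives Qd = 3050, Qs = 5382.
Surplus = Qs - Qd = 5382 - 3050 = 2332.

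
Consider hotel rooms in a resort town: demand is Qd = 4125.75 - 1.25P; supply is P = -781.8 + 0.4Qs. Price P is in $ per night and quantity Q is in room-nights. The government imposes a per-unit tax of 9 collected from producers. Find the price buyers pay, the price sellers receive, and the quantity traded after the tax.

Rewriting in direct form: Qs = 1954.5 + 2.5P.
Producers keep P_s = P_b - 9 per unit, so supply in terms of the buyer price is Qs = 1932 + 2.5P_b.
Set Qd = Qs: 4125.75 - 1.25P_b = 1932 + 2.5P_b, so 2193.75 = 3.75P_b and P_b = 585.
So P_s = 576 and the quantity traded is Q = 4125.75 - 1.25(585) = 3394.5.

P_b = 585, P_s = 576, Q = 3394.5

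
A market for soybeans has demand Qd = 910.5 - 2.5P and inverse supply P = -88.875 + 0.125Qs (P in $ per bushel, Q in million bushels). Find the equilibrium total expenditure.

Total expenditure = 16397

Solving each curve for Q: Qs = 711 + 8P.
The market clears where 910.5 - 2.5P = 711 + 8P. Rearranging, 10.5P = 199.5, hence P* = 19.
Then Q* = 910.5 - 2.5(19) = 863.
Total expenditure = P* × Q* = 19 × 863 = 16397.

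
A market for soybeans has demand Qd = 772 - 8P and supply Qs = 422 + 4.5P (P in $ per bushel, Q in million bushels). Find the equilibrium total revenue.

Total revenue = 15344

Equating demand and supply, 772 - 8P = 422 + 4.5P gives 12.5P = 350, so P* = 28.
From the demand curve, Q* = 772 - 8(28) = 548.
Total revenue = P* × Q* = 28 × 548 = 15344.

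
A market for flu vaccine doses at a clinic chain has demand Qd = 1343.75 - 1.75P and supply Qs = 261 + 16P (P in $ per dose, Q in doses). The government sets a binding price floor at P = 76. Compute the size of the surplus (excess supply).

Surplus = 266.25

Evaluating both curves at the floor price 76 gives Qd = 1210.75, Qs = 1477.
Surplus = Qs - Qd = 1477 - 1210.75 = 266.25.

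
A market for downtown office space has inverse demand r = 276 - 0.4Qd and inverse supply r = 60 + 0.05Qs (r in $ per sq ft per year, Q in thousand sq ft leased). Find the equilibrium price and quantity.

r* = 84, Q* = 480

Rewriting in direct form: Qd = 690 - 2.5r and Qs = -1200 + 20r.
At equilibrium Qd = Qs, so 690 - 2.5r = -1200 + 20r; collecting terms, 1890 = 22.5r and r* = 84.
From the demand curve, Q* = 690 - 2.5(84) = 480.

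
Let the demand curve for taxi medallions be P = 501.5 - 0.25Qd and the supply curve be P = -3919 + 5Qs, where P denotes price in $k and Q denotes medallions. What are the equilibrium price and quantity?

Solving each curve for Q: Qd = 2006 - 4P and Qs = 783.8 + 0.2P.
Equating demand and supply, 2006 - 4P = 783.8 + 0.2P gives 4.2P = 1222.2, so P* = 291.
Plugging P* into demand: Q* = 2006 - 4(291) = 842.

P* = 291, Q* = 842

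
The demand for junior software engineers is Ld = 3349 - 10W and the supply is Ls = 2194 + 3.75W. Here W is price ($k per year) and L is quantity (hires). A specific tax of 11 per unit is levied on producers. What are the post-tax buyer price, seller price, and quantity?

With a tax of 11 on producers, they supply based on the net price W_s = W_b - 11, so Ls = 2152.75 + 3.75W_b.
Set Ld = Ls: 3349 - 10W_b = 2152.75 + 3.75W_b, so 1196.25 = 13.75W_b and W_b = 87.
Then W_s = 87 - 11 = 76 and L = 3349 - 10(87) = 2479.

W_b = 87, W_s = 76, L = 2479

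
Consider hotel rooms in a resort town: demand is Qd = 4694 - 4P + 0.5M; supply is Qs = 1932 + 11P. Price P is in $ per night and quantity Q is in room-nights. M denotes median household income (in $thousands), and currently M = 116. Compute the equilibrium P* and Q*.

P* = 188, Q* = 4000

With M = 116, demand is Qd = 4752 - 4P.
The market clears where 4752 - 4P = 1932 + 11P. Rearranging, 15P = 2820, hence P* = 188.
Plugging P* into demand: Q* = 4752 - 4(188) = 4000.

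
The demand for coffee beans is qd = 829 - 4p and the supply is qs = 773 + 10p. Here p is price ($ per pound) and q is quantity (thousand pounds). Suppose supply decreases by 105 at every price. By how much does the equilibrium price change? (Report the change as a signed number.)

Δp = 7.5

Set qd = qs: 829 - 4p = 773 + 10p, so 56 = 14p and p* = 4.
Plugging p* into demand: q* = 829 - 4(4) = 813.
After the shift, supply is qs = 668 + 10p.
Re-solving, 14p = 161 gives p = 11.5 and q = 783.
Δp = 11.5 - 4 = 7.5.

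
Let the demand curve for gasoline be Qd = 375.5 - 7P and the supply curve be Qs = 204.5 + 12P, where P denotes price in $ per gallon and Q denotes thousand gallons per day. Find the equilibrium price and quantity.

Equating demand and supply, 375.5 - 7P = 204.5 + 12P gives 19P = 171, so P* = 9.
From the demand curve, Q* = 375.5 - 7(9) = 312.5.

P* = 9, Q* = 312.5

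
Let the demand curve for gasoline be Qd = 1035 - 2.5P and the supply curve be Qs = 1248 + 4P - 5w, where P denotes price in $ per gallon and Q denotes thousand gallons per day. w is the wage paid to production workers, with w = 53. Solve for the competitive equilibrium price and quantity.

P* = 8, Q* = 1015

With w = 53, supply is Qs = 983 + 4P.
Equating demand and supply, 1035 - 2.5P = 983 + 4P gives 6.5P = 52, so P* = 8.
Then Q* = 1035 - 2.5(8) = 1015.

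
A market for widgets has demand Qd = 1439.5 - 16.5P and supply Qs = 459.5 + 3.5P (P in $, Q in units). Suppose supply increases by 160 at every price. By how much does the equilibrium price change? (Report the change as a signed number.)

ΔP = -8

Equating demand and supply, 1439.5 - 16.5P = 459.5 + 3.5P gives 20P = 980, so P* = 49.
From the demand curve, Q* = 1439.5 - 16.5(49) = 631.
After the shift, supply is Qs = 619.5 + 3.5P.
The new intersection has 820 = 20P, i.e. P = 41, Q = 763.
ΔP = 41 - 49 = -8.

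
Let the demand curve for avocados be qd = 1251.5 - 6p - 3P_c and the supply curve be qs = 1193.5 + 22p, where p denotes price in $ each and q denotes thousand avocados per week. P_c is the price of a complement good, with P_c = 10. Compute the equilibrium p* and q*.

p* = 1, q* = 1215.5

With P_c = 10, demand is qd = 1221.5 - 6p.
Equating demand and supply, 1221.5 - 6p = 1193.5 + 22p gives 28p = 28, so p* = 1.
Plugging p* into demand: q* = 1221.5 - 6(1) = 1215.5.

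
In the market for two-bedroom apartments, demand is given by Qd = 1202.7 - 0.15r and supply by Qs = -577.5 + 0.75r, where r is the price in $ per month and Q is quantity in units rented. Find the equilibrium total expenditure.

Total expenditure = 1792068

Set Qd = Qs: 1202.7 - 0.15r = -577.5 + 0.75r, so 1780.2 = 0.9r and r* = 1978.
Then Q* = 1202.7 - 0.15(1978) = 906.
Total expenditure = r* × Q* = 1978 × 906 = 1792068.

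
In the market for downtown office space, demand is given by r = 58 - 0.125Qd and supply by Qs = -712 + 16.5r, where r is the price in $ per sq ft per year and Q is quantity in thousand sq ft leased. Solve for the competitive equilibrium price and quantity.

r* = 48, Q* = 80

In direct form, Qd = 464 - 8r.
The market clears where 464 - 8r = -712 + 16.5r. Rearranging, 24.5r = 1176, hence r* = 48.
Substitute back: Q* = 464 - 8(48) = 80.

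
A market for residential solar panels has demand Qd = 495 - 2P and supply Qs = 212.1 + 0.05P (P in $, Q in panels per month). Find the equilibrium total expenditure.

Set Qd = Qs: 495 - 2P = 212.1 + 0.05P, so 282.9 = 2.05P and P* = 138.
Plugging P* into demand: Q* = 495 - 2(138) = 219.
Total expenditure = P* × Q* = 138 × 219 = 30222.

Total expenditure = 30222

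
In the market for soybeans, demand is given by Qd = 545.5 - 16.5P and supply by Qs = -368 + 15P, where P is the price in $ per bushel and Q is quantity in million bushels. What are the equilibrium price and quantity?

Equating demand and supply, 545.5 - 16.5P = -368 + 15P gives 31.5P = 913.5, so P* = 29.
Substitute back: Q* = 545.5 - 16.5(29) = 67.

P* = 29, Q* = 67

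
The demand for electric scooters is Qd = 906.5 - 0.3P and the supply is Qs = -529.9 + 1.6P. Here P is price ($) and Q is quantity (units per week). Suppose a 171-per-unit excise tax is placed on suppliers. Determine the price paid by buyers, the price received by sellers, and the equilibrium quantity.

P_b = 900, P_s = 729, Q = 636.5

With a tax of 171 on suppliers, they supply based on the net price P_s = P_b - 171, so Qs = -803.5 + 1.6P_b.
Set Qd = Qs: 906.5 - 0.3P_b = -803.5 + 1.6P_b, so 1710 = 1.9P_b and P_b = 900.
Then P_s = 900 - 171 = 729 and Q = 906.5 - 0.3(900) = 636.5.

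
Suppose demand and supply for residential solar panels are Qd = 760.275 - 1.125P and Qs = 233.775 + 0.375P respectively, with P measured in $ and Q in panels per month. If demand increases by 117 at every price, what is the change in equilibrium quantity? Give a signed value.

Set Qd = Qs: 760.275 - 1.125P = 233.775 + 0.375P, so 526.5 = 1.5P and P* = 351.
From the demand curve, Q* = 760.275 - 1.125(351) = 365.4.
After the shift, demand is Qd = 877.275 - 1.125P.
Re-solving, 1.5P = 643.5 gives P = 429 and Q = 394.65.
ΔQ = 394.65 - 365.4 = 29.25.

ΔQ = 29.25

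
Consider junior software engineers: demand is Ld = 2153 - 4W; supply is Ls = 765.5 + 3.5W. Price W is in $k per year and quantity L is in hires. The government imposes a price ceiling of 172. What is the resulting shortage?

Shortage = 97.5

Evaluating both curves at the ceiling price 172 gives Ld = 1465, Ls = 1367.5.
Shortage = Ld - Ls = 1465 - 1367.5 = 97.5.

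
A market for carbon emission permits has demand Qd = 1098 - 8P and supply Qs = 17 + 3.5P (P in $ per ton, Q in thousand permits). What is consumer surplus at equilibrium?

At equilibrium Qd = Qs, so 1098 - 8P = 17 + 3.5P; collecting terms, 1081 = 11.5P and P* = 94.
Then Q* = 1098 - 8(94) = 346.
Demand choke price (Qd = 0): P = 1098/8 = 137.25. Consumer surplus = ½ × (137.25 - 94) × 346 = 7482.25.

Consumer surplus = 7482.25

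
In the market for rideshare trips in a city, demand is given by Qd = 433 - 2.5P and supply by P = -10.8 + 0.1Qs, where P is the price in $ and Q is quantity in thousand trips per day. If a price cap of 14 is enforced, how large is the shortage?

In direct form, Qs = 108 + 10P.
With P fixed at 14, quantity demanded is 398 and quantity supplied is 248.
Shortage = Qd - Qs = 398 - 248 = 150.

Shortage = 150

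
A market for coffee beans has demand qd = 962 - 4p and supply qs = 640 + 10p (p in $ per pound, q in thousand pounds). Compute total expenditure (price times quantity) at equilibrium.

Total expenditure = 20010

At equilibrium qd = qs, so 962 - 4p = 640 + 10p; collecting terms, 322 = 14p and p* = 23.
Then q* = 962 - 4(23) = 870.
Total expenditure = p* × q* = 23 × 870 = 20010.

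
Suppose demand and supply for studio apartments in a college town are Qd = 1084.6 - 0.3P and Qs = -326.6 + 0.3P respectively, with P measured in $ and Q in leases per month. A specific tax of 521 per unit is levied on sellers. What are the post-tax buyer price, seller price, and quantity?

The tax drives a wedge P_b - P_s = 521. Substituting P_s = P_b - 521 into supply: Qs = -482.9 + 0.3P_b.
Equate demand and the shifted supply: 1084.6 - 0.3P_b = -482.9 + 0.3P_b, giving 0.6P_b = 1567.5, so P_b = 2612.5.
So P_s = 2091.5 and the quantity traded is Q = 1084.6 - 0.3(2612.5) = 300.85.

P_b = 2612.5, P_s = 2091.5, Q = 300.85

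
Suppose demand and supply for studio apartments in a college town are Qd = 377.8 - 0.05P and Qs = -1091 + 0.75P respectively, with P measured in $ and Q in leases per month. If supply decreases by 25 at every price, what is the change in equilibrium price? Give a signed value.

The market clears where 377.8 - 0.05P = -1091 + 0.75P. Rearranging, 0.8P = 1468.8, hence P* = 1836.
Plugging P* into demand: Q* = 377.8 - 0.05(1836) = 286.
After the shift, supply is Qs = -1116 + 0.75P.
The new intersection has 1493.8 = 0.8P, i.e. P = 1867.25, Q = 284.4375.
ΔP = 1867.25 - 1836 = 31.25.

ΔP = 31.25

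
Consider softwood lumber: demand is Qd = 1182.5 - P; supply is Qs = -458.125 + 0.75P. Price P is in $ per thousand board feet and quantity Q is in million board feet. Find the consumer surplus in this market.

Set Qd = Qs: 1182.5 - P = -458.125 + 0.75P, so 1640.625 = 1.75P and P* = 937.5.
From the demand curve, Q* = 1182.5 - 937.5 = 245.
Demand choke price (Qd = 0): P = 1182.5. Consumer surplus = ½ × (1182.5 - 937.5) × 245 = 30012.5.

Consumer surplus = 30012.5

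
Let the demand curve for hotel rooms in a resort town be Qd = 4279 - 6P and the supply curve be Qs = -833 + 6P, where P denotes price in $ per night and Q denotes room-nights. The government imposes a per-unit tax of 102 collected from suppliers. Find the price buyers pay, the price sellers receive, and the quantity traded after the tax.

P_b = 477, P_s = 375, Q = 1417

Suppliers keep P_s = P_b - 102 per unit, so supply in terms of the buyer price is Qs = -1445 + 6P_b.
Market clearing requires 4279 - 6P_b = -1445 + 6P_b; hence 5724 = 12P_b and P_b = 477.
So P_s = 375 and the quantity traded is Q = 4279 - 6(477) = 1417.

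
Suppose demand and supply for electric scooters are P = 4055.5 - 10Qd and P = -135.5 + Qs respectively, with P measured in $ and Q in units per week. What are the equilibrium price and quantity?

Solving each curve for Q: Qd = 405.55 - 0.1P and Qs = 135.5 + P.
At equilibrium Qd = Qs, so 405.55 - 0.1P = 135.5 + P; collecting terms, 270.05 = 1.1P and P* = 245.5.
Plugging P* into demand: Q* = 405.55 - 0.1(245.5) = 381.

P* = 245.5, Q* = 381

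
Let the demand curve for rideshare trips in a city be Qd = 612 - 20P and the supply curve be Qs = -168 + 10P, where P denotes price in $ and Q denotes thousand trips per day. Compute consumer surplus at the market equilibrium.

Equating demand and supply, 612 - 20P = -168 + 10P gives 30P = 780, so P* = 26.
Plugging P* into demand: Q* = 612 - 20(26) = 92.
Demand choke price (Qd = 0): P = 612/20 = 30.6. Consumer surplus = ½ × (30.6 - 26) × 92 = 211.6.

Consumer surplus = 211.6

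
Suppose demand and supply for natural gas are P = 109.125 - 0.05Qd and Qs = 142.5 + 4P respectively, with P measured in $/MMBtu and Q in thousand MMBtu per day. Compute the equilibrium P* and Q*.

P* = 85, Q* = 482.5

Inverting to quantity form: Qd = 2182.5 - 20P.
The market clears where 2182.5 - 20P = 142.5 + 4P. Rearranging, 24P = 2040, hence P* = 85.
Then Q* = 2182.5 - 20(85) = 482.5.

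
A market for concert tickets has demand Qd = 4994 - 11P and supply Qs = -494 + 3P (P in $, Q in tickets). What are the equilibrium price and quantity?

Equating demand and supply, 4994 - 11P = -494 + 3P gives 14P = 5488, so P* = 392.
Substitute back: Q* = 4994 - 11(392) = 682.

P* = 392, Q* = 682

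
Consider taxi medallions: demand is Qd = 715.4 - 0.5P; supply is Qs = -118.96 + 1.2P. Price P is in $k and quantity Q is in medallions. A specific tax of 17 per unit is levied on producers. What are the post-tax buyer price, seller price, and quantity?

P_b = 502.8, P_s = 485.8, Q = 464

With a tax of 17 on producers, they supply based on the net price P_s = P_b - 17, so Qs = -139.36 + 1.2P_b.
Equate demand and the shifted supply: 715.4 - 0.5P_b = -139.36 + 1.2P_b, giving 1.7P_b = 854.76, so P_b = 502.8.
So P_s = 485.8 and the quantity traded is Q = 715.4 - 0.5(502.8) = 464.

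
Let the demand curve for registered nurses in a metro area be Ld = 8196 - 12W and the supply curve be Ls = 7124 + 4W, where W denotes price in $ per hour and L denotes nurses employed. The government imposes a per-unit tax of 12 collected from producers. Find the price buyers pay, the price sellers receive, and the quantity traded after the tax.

W_b = 70, W_s = 58, L = 7356

With a tax of 12 on producers, they supply based on the net price W_s = W_b - 12, so Ls = 7076 + 4W_b.
Set Ld = Ls: 8196 - 12W_b = 7076 + 4W_b, so 1120 = 16W_b and W_b = 70.
So W_s = 58 and the quantity traded is L = 8196 - 12(70) = 7356.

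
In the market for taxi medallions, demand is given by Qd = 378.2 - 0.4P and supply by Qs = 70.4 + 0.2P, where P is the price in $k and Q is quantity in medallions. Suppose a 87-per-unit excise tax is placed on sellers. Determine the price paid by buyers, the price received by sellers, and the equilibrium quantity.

Sellers keep P_s = P_b - 87 per unit, so supply in terms of the buyer price is Qs = 53 + 0.2P_b.
Equate demand and the shifted supply: 378.2 - 0.4P_b = 53 + 0.2P_b, giving 0.6P_b = 325.2, so P_b = 542.
So P_s = 455 and the quantity traded is Q = 378.2 - 0.4(542) = 161.4.

P_b = 542, P_s = 455, Q = 161.4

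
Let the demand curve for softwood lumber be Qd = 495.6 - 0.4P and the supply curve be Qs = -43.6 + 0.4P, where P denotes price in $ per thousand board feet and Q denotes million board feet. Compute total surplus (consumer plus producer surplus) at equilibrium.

The market clears where 495.6 - 0.4P = -43.6 + 0.4P. Rearranging, 0.8P = 539.2, hence P* = 674.
Plugging P* into demand: Q* = 495.6 - 0.4(674) = 226.
Demand choke price = 1239; supply choke price = 109. CS = ½(1239 - 674)(226) = 63845; PS = ½(674 - 109)(226) = 63845. Total surplus = 127690.

Total surplus = 127690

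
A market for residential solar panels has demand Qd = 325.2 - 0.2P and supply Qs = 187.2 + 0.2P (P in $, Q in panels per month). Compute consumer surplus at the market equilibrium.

Set Qd = Qs: 325.2 - 0.2P = 187.2 + 0.2P, so 138 = 0.4P and P* = 345.
Plugging P* into demand: Q* = 325.2 - 0.2(345) = 256.2.
Demand choke price (Qd = 0): P = 325.2/0.2 = 1626. Consumer surplus = ½ × (1626 - 345) × 256.2 = 164096.1.

Consumer surplus = 164096.1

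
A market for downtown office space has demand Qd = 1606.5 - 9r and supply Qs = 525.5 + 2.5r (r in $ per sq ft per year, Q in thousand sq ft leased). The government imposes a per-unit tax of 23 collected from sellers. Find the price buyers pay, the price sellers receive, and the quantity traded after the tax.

Sellers keep r_s = r_b - 23 per unit, so supply in terms of the buyer price is Qs = 468 + 2.5r_b.
Equate demand and the shifted supply: 1606.5 - 9r_b = 468 + 2.5r_b, giving 11.5r_b = 1138.5, so r_b = 99.
Then r_s = 99 - 23 = 76 and Q = 1606.5 - 9(99) = 715.5.

r_b = 99, r_s = 76, Q = 715.5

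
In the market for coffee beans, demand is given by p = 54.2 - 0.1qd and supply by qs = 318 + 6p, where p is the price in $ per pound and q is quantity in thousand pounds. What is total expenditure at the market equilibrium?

Inverting to quantity form: qd = 542 - 10p.
At equilibrium qd = qs, so 542 - 10p = 318 + 6p; collecting terms, 224 = 16p and p* = 14.
Plugging p* into demand: q* = 542 - 10(14) = 402.
Total expenditure = p* × q* = 14 × 402 = 5628.

Total expenditure = 5628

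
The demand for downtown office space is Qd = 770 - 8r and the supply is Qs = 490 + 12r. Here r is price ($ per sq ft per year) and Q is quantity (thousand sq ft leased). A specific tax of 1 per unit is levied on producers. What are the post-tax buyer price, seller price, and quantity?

r_b = 14.6, r_s = 13.6, Q = 653.2

The tax drives a wedge r_b - r_s = 1. Substituting r_s = r_b - 1 into supply: Qs = 478 + 12r_b.
Market clearing requires 770 - 8r_b = 478 + 12r_b; hence 292 = 20r_b and r_b = 14.6.
Then r_s = 14.6 - 1 = 13.6 and Q = 770 - 8(14.6) = 653.2.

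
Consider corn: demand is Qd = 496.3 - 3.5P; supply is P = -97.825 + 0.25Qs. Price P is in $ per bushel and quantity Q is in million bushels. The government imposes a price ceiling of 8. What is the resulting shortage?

In direct form, Qs = 391.3 + 4P.
With P fixed at 8, quantity demanded is 468.3 and quantity supplied is 423.3.
Shortage = Qd - Qs = 468.3 - 423.3 = 45.

Shortage = 45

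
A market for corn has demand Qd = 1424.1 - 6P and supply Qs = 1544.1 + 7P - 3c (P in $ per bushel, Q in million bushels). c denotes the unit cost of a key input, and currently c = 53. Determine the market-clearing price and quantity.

With c = 53, supply is Qs = 1385.1 + 7P.
At equilibrium Qd = Qs, so 1424.1 - 6P = 1385.1 + 7P; collecting terms, 39 = 13P and P* = 3.
Then Q* = 1424.1 - 6(3) = 1406.1.

P* = 3, Q* = 1406.1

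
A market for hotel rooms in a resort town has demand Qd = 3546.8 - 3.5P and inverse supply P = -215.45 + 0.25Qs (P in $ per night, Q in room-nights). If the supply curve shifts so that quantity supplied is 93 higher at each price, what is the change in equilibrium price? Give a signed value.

Inverting to quantity form: Qs = 861.8 + 4P.
Set Qd = Qs: 3546.8 - 3.5P = 861.8 + 4P, so 2685 = 7.5P and P* = 358.
Plugging P* into demand: Q* = 3546.8 - 3.5(358) = 2293.8.
After the shift, supply is Qs = 954.8 + 4P.
New equilibrium: 2592 = 7.5P, so P = 345.6 and Q = 2337.2.
ΔP = 345.6 - 358 = -12.4.

ΔP = -12.4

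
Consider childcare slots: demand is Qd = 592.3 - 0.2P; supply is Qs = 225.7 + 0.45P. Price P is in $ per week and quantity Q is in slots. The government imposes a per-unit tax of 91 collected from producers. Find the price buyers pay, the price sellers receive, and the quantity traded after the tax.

P_b = 627, P_s = 536, Q = 466.9

Producers keep P_s = P_b - 91 per unit, so supply in terms of the buyer price is Qs = 184.75 + 0.45P_b.
Market clearing requires 592.3 - 0.2P_b = 184.75 + 0.45P_b; hence 407.55 = 0.65P_b and P_b = 627.
So P_s = 536 and the quantity traded is Q = 592.3 - 0.2(627) = 466.9.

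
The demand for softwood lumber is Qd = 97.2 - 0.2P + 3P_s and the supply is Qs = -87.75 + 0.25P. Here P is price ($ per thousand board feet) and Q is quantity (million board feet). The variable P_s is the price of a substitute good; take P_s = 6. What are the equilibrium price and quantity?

With P_s = 6, demand is Qd = 115.2 - 0.2P.
Equating demand and supply, 115.2 - 0.2P = -87.75 + 0.25P gives 0.45P = 202.95, so P* = 451.
Substitute back: Q* = 115.2 - 0.2(451) = 25.

P* = 451, Q* = 25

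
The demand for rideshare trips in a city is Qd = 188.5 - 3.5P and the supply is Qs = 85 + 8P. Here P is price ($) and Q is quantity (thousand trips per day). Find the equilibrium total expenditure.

Equating demand and supply, 188.5 - 3.5P = 85 + 8P gives 11.5P = 103.5, so P* = 9.
Substitute back: Q* = 188.5 - 3.5(9) = 157.
Total expenditure = P* × Q* = 9 × 157 = 1413.

Total expenditure = 1413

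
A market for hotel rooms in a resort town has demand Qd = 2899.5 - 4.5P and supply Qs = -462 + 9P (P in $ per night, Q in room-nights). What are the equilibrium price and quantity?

Set Qd = Qs: 2899.5 - 4.5P = -462 + 9P, so 3361.5 = 13.5P and P* = 249.
Plugging P* into demand: Q* = 2899.5 - 4.5(249) = 1779.

P* = 249, Q* = 1779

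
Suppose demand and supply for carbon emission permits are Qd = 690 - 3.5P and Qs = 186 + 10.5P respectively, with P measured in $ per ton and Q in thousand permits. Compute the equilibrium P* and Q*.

P* = 36, Q* = 564

Equating demand and supply, 690 - 3.5P = 186 + 10.5P gives 14P = 504, so P* = 36.
Then Q* = 690 - 3.5(36) = 564.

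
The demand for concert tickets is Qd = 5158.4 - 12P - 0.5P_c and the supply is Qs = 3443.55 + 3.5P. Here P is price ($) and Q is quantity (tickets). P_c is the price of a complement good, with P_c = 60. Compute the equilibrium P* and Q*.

With P_c = 60, demand is Qd = 5128.4 - 12P.
At equilibrium Qd = Qs, so 5128.4 - 12P = 3443.55 + 3.5P; collecting terms, 1684.85 = 15.5P and P* = 108.7.
From the demand curve, Q* = 5128.4 - 12(108.7) = 3824.

P* = 108.7, Q* = 3824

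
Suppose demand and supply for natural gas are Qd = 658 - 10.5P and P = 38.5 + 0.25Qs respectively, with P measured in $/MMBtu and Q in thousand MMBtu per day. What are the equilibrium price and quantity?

Solving each curve for Q: Qs = -154 + 4P.
The market clears where 658 - 10.5P = -154 + 4P. Rearranging, 14.5P = 812, hence P* = 56.
Then Q* = 658 - 10.5(56) = 70.

P* = 56, Q* = 70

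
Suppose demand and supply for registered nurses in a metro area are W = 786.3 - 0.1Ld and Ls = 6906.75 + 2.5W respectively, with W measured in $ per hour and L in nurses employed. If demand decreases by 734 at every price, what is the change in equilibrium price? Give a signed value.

ΔW = -58.72

Solving each curve for L: Ld = 7863 - 10W.
At equilibrium Ld = Ls, so 7863 - 10W = 6906.75 + 2.5W; collecting terms, 956.25 = 12.5W and W* = 76.5.
Substitute back: L* = 7863 - 10(76.5) = 7098.
After the shift, demand is Ld = 7129 - 10W.
The new intersection has 222.25 = 12.5W, i.e. W = 17.78, L = 6951.2.
ΔW = 17.78 - 76.5 = -58.72.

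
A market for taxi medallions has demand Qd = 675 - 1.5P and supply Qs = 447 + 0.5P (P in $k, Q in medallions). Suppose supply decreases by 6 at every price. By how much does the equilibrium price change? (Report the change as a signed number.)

At equilibrium Qd = Qs, so 675 - 1.5P = 447 + 0.5P; collecting terms, 228 = 2P and P* = 114.
From the demand curve, Q* = 675 - 1.5(114) = 504.
After the shift, supply is Qs = 441 + 0.5P.
The new intersection has 234 = 2P, i.e. P = 117, Q = 499.5.
ΔP = 117 - 114 = 3.

ΔP = 3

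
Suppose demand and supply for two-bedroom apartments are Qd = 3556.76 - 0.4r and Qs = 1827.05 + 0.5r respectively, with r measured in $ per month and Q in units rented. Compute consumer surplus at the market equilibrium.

At equilibrium Qd = Qs, so 3556.76 - 0.4r = 1827.05 + 0.5r; collecting terms, 1729.71 = 0.9r and r* = 1921.9.
From the demand curve, Q* = 3556.76 - 0.4(1921.9) = 2788.
Demand choke price (Qd = 0): r = 3556.76/0.4 = 8891.9. Consumer surplus = ½ × (8891.9 - 1921.9) × 2788 = 9716180.

Consumer surplus = 9716180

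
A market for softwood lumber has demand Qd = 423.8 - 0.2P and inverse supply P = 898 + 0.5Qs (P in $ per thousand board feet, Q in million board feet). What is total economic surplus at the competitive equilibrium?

Solving each curve for Q: Qs = -1796 + 2P.
Set Qd = Qs: 423.8 - 0.2P = -1796 + 2P, so 2219.8 = 2.2P and P* = 1009.
From the demand curve, Q* = 423.8 - 0.2(1009) = 222.
Demand choke price = 2119; supply choke price = 898. CS = ½(2119 - 1009)(222) = 123210; PS = ½(1009 - 898)(222) = 12321. Total surplus = 135531.

Total surplus = 135531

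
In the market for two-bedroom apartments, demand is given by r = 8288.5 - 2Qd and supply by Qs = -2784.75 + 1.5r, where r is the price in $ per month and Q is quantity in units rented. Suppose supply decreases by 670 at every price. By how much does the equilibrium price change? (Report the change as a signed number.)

Solving each curve for Q: Qd = 4144.25 - 0.5r.
Equating demand and supply, 4144.25 - 0.5r = -2784.75 + 1.5r gives 2r = 6929, so r* = 3464.5.
Plugging r* into demand: Q* = 4144.25 - 0.5(3464.5) = 2412.
After the shift, supply is Qs = -3454.75 + 1.5r.
New equilibrium: 7599 = 2r, so r = 3799.5 and Q = 2244.5.
Δr = 3799.5 - 3464.5 = 335.

Δr = 335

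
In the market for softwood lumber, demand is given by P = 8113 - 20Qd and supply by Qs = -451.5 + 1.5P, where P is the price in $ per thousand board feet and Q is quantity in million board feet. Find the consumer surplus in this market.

In direct form, Qd = 405.65 - 0.05P.
Equating demand and supply, 405.65 - 0.05P = -451.5 + 1.5P gives 1.55P = 857.15, so P* = 553.
Substitute back: Q* = 405.65 - 0.05(553) = 378.
Demand choke price (Qd = 0): P = 405.65/0.05 = 8113. Consumer surplus = ½ × (8113 - 553) × 378 = 1428840.

Consumer surplus = 1428840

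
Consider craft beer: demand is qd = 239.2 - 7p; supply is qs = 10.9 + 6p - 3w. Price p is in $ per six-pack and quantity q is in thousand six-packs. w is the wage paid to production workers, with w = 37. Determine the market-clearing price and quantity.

With w = 37, supply is qs = -100.1 + 6p.
Set qd = qs: 239.2 - 7p = -100.1 + 6p, so 339.3 = 13p and p* = 26.1.
Then q* = 239.2 - 7(26.1) = 56.5.

p* = 26.1, q* = 56.5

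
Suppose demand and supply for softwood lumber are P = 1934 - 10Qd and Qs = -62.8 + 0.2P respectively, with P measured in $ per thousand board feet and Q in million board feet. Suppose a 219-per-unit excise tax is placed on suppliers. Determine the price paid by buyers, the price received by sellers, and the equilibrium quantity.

P_b = 1000, P_s = 781, Q = 93.4

Solving each curve for Q: Qd = 193.4 - 0.1P.
With a tax of 219 on suppliers, they supply based on the net price P_s = P_b - 219, so Qs = -106.6 + 0.2P_b.
Equate demand and the shifted supply: 193.4 - 0.1P_b = -106.6 + 0.2P_b, giving 0.3P_b = 300, so P_b = 1000.
Then P_s = 1000 - 219 = 781 and Q = 193.4 - 0.1(1000) = 93.4.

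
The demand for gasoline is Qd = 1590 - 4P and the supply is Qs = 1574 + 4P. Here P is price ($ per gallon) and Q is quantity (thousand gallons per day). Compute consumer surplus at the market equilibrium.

Equating demand and supply, 1590 - 4P = 1574 + 4P gives 8P = 16, so P* = 2.
From the demand curve, Q* = 1590 - 4(2) = 1582.
Demand choke price (Qd = 0): P = 1590/4 = 397.5. Consumer surplus = ½ × (397.5 - 2) × 1582 = 312840.5.

Consumer surplus = 312840.5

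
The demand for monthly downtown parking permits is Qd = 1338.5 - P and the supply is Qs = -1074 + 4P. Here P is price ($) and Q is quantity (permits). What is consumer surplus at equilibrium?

Equating demand and supply, 1338.5 - P = -1074 + 4P gives 5P = 2412.5, so P* = 482.5.
Plugging P* into demand: Q* = 1338.5 - 482.5 = 856.
Demand choke price (Qd = 0): P = 1338.5. Consumer surplus = ½ × (1338.5 - 482.5) × 856 = 366368.

Consumer surplus = 366368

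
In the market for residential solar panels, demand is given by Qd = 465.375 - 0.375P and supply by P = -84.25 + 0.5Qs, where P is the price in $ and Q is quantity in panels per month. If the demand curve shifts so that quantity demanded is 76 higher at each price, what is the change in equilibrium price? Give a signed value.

ΔP = 32

Inverting to quantity form: Qs = 168.5 + 2P.
At equilibrium Qd = Qs, so 465.375 - 0.375P = 168.5 + 2P; collecting terms, 296.875 = 2.375P and P* = 125.
Then Q* = 465.375 - 0.375(125) = 418.5.
After the shift, demand is Qd = 541.375 - 0.375P.
New equilibrium: 372.875 = 2.375P, so P = 157 and Q = 482.5.
ΔP = 157 - 125 = 32.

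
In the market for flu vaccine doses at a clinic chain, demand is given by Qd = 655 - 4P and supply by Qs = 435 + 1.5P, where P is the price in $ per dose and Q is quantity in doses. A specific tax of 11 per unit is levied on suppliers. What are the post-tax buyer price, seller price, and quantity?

P_b = 43, P_s = 32, Q = 483

The tax drives a wedge P_b - P_s = 11. Substituting P_s = P_b - 11 into supply: Qs = 418.5 + 1.5P_b.
Equate demand and the shifted supply: 655 - 4P_b = 418.5 + 1.5P_b, giving 5.5P_b = 236.5, so P_b = 43.
Then P_s = 43 - 11 = 32 and Q = 655 - 4(43) = 483.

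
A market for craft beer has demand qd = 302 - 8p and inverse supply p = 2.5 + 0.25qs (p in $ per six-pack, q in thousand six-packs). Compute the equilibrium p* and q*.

Solving each curve for q: qs = -10 + 4p.
Equating demand and supply, 302 - 8p = -10 + 4p gives 12p = 312, so p* = 26.
Plugging p* into demand: q* = 302 - 8(26) = 94.

p* = 26, q* = 94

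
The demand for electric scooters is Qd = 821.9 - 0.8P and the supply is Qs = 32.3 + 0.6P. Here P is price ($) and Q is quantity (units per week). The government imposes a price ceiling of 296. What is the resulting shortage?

At P = 296: Qd = 585.1 and Qs = 209.9.
Shortage = Qd - Qs = 585.1 - 209.9 = 375.2.

Shortage = 375.2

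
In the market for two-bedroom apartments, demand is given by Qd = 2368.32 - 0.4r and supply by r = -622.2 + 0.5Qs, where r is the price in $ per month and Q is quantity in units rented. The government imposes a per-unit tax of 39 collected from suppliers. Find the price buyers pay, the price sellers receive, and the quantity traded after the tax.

r_b = 500.8, r_s = 461.8, Q = 2168

Inverting to quantity form: Qs = 1244.4 + 2r.
The tax drives a wedge r_b - r_s = 39. Substituting r_s = r_b - 39 into supply: Qs = 1166.4 + 2r_b.
Market clearing requires 2368.32 - 0.4r_b = 1166.4 + 2r_b; hence 1201.92 = 2.4r_b and r_b = 500.8.
So r_s = 461.8 and the quantity traded is Q = 2368.32 - 0.4(500.8) = 2168.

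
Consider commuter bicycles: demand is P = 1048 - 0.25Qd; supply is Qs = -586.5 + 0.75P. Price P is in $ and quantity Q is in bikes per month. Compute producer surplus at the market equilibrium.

In direct form, Qd = 4192 - 4P.
Equating demand and supply, 4192 - 4P = -586.5 + 0.75P gives 4.75P = 4778.5, so P* = 1006.
Then Q* = 4192 - 4(1006) = 168.
Supply choke price (Qs = 0): P = 782. Producer surplus = ½ × (1006 - 782) × 168 = 18816.

Producer surplus = 18816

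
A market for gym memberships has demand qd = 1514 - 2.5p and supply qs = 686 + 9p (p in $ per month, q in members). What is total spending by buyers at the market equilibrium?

Equating demand and supply, 1514 - 2.5p = 686 + 9p gives 11.5p = 828, so p* = 72.
Substitute back: q* = 1514 - 2.5(72) = 1334.
Total spending by buyers = p* × q* = 72 × 1334 = 96048.

Total spending by buyers = 96048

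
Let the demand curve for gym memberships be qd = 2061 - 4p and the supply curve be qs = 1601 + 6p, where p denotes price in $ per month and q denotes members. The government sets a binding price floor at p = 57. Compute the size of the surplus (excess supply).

Surplus = 110

At p = 57: qd = 1833 and qs = 1943.
Surplus = qs - qd = 1943 - 1833 = 110.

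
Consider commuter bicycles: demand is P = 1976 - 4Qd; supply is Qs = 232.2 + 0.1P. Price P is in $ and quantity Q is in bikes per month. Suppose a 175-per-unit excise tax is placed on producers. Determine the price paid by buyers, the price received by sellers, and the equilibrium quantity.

Rewriting in direct form: Qd = 494 - 0.25P.
The tax drives a wedge P_b - P_s = 175. Substituting P_s = P_b - 175 into supply: Qs = 214.7 + 0.1P_b.
Equate demand and the shifted supply: 494 - 0.25P_b = 214.7 + 0.1P_b, giving 0.35P_b = 279.3, so P_b = 798.
So P_s = 623 and the quantity traded is Q = 494 - 0.25(798) = 294.5.

P_b = 798, P_s = 623, Q = 294.5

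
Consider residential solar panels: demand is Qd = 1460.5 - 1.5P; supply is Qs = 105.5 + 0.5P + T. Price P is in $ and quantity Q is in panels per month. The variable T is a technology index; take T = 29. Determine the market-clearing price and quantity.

P* = 663, Q* = 466

With T = 29, supply is Qs = 134.5 + 0.5P.
Equating demand and supply, 1460.5 - 1.5P = 134.5 + 0.5P gives 2P = 1326, so P* = 663.
Then Q* = 1460.5 - 1.5(663) = 466.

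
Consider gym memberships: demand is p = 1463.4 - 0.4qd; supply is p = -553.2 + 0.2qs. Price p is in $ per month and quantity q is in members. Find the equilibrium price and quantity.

p* = 119, q* = 3361

In direct form, qd = 3658.5 - 2.5p and qs = 2766 + 5p.
Equating demand and supply, 3658.5 - 2.5p = 2766 + 5p gives 7.5p = 892.5, so p* = 119.
Then q* = 3658.5 - 2.5(119) = 3361.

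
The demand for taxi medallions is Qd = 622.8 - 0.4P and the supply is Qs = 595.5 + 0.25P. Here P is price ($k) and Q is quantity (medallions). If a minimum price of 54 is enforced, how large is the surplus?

Surplus = 7.8

At P = 54: Qd = 601.2 and Qs = 609.
Surplus = Qs - Qd = 609 - 601.2 = 7.8.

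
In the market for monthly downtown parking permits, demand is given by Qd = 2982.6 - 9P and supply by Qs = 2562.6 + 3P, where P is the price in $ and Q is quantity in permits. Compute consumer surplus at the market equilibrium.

Consumer surplus = 395338.32

The market clears where 2982.6 - 9P = 2562.6 + 3P. Rearranging, 12P = 420, hence P* = 35.
Then Q* = 2982.6 - 9(35) = 2667.6.
Demand choke price (Qd = 0): P = 2982.6/9 = 331.4. Consumer surplus = ½ × (331.4 - 35) × 2667.6 = 395338.32.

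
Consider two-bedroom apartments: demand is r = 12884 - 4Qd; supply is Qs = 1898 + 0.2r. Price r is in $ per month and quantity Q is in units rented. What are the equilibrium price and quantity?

r* = 2940, Q* = 2486

In direct form, Qd = 3221 - 0.25r.
Equating demand and supply, 3221 - 0.25r = 1898 + 0.2r gives 0.45r = 1323, so r* = 2940.
From the demand curve, Q* = 3221 - 0.25(2940) = 2486.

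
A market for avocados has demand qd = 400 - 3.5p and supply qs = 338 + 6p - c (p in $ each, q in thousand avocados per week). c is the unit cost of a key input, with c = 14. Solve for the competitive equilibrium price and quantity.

p* = 8, q* = 372

With c = 14, supply is qs = 324 + 6p.
Set qd = qs: 400 - 3.5p = 324 + 6p, so 76 = 9.5p and p* = 8.
Then q* = 400 - 3.5(8) = 372.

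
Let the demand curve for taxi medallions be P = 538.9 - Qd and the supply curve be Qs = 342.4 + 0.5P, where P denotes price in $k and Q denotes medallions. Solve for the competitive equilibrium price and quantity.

Solving each curve for Q: Qd = 538.9 - P.
Equating demand and supply, 538.9 - P = 342.4 + 0.5P gives 1.5P = 196.5, so P* = 131.
Plugging P* into demand: Q* = 538.9 - 131 = 407.9.

P* = 131, Q* = 407.9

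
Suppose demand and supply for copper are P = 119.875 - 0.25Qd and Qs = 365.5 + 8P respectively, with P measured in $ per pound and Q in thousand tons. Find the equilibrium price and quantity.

Rewriting in direct form: Qd = 479.5 - 4P.
Set Qd = Qs: 479.5 - 4P = 365.5 + 8P, so 114 = 12P and P* = 9.5.
Then Q* = 479.5 - 4(9.5) = 441.5.

P* = 9.5, Q* = 441.5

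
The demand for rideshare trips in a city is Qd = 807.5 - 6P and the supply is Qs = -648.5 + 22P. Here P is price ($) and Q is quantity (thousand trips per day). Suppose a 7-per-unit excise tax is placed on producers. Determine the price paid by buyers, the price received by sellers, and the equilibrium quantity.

P_b = 57.5, P_s = 50.5, Q = 462.5

The tax drives a wedge P_b - P_s = 7. Substituting P_s = P_b - 7 into supply: Qs = -802.5 + 22P_b.
Set Qd = Qs: 807.5 - 6P_b = -802.5 + 22P_b, so 1610 = 28P_b and P_b = 57.5.
Then P_s = 57.5 - 7 = 50.5 and Q = 807.5 - 6(57.5) = 462.5.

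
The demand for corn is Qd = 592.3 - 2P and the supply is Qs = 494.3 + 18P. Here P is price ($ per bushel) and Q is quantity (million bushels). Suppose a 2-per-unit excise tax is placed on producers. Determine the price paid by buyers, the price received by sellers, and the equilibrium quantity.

With a tax of 2 on producers, they supply based on the net price P_s = P_b - 2, so Qs = 458.3 + 18P_b.
Equate demand and the shifted supply: 592.3 - 2P_b = 458.3 + 18P_b, giving 20P_b = 134, so P_b = 6.7.
Then P_s = 6.7 - 2 = 4.7 and Q = 592.3 - 2(6.7) = 578.9.

P_b = 6.7, P_s = 4.7, Q = 578.9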